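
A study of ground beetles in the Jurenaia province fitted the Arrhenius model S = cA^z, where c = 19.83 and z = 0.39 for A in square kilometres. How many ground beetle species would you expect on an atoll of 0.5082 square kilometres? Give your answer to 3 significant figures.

15.2

S = 19.83 × 0.5082^0.39
ln S = ln 19.83 + 0.39 × ln 0.5082 = 2.9872 + 0.39 × -0.6769 = 2.7232
S = e^2.7232 ≈ 15.23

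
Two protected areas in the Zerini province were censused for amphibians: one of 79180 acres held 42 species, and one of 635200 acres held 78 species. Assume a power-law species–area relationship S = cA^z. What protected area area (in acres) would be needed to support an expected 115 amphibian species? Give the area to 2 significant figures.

2300000 acres

z = ln(78/42) / ln(635200/79180) = 0.6190 / 2.0822 = 0.2973
c = 42 / 79180^0.2973 = 42 / 28.6 = 1.469
A = (115/1.469)^(1/0.2973) ⇒ ln A = ln(78.31)/0.2973 = 14.6675
A = e^14.6675 ≈ 2344384 acres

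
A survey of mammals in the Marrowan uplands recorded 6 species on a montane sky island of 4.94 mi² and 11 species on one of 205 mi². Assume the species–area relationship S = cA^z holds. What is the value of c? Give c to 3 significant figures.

4.63

z = ln(S₂/S₁) / ln(A₂/A₁) = ln(11/6) / ln(205/4.94) = 0.6061 / 3.7256 = 0.1627
c = S₁ / A₁^z = 6 / 4.94^0.1627 = 6 / 1.297 = 4.627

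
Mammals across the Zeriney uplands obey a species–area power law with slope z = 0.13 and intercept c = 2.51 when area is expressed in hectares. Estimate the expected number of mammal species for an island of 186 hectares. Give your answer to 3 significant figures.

S = 2.51 × 186^0.13 = 2.51 × 1.973 ≈ 4.951

4.95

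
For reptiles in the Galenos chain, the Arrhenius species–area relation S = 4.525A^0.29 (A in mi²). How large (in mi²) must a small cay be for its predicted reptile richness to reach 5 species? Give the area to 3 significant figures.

1.41 mi²

5 = 4.525 × A^0.29  ⇒  A^0.29 = 5/4.525 = 1.105
ln A = ln(1.105) / 0.29 = 0.0998 / 0.29 = 0.3442
A = e^0.3442 ≈ 1.411 mi²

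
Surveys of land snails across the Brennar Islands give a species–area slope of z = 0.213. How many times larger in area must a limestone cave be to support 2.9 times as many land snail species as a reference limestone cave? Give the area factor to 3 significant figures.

148

(A₂/A₁)^0.213 = 2.9, so A₂/A₁ = 2.9^(1/0.213) = 2.9^4.695
ln(A₂/A₁) = ln 2.9 / 0.213 = 1.0647 / 0.213 = 4.9986
A₂/A₁ = e^4.9986 ≈ 148.2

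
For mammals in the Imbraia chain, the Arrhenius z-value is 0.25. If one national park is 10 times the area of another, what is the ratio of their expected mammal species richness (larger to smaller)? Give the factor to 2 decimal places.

S₂/S₁ = (A₂/A₁)^z = 10^0.25
ln(S₂/S₁) = 0.25 × ln 10 = 0.25 × 2.3026 = 0.5756
S₂/S₁ = e^0.5756 ≈ 1.778

1.78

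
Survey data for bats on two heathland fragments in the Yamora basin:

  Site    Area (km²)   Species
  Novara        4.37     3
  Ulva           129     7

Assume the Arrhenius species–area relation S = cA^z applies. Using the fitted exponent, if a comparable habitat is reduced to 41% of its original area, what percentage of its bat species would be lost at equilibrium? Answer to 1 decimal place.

z = ln(7/3) / ln(129/4.37) = 0.8473 / 3.3850 = 0.2503
S_new/S_old = (A_new/A_old)^z = 0.41^0.2503 = exp(0.2503 × -0.8916) = 0.8
Fraction lost = 1 − 0.8 = 0.2

20.0%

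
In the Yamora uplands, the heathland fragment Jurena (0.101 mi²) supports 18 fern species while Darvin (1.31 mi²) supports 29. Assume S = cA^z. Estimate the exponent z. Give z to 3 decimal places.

Taking logs: ln S = ln c + z ln A, so z = (ln S₂ − ln S₁)/(ln A₂ − ln A₁).
z = ln(29/18) / ln(1.31/0.101) = ln(1.611) / ln(12.97) = 0.4769 / 2.5627 = 0.1861

0.186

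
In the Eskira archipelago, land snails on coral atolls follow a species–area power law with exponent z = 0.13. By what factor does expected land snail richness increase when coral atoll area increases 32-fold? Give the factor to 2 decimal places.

1.57

S₂/S₁ = (A₂/A₁)^z = 32^0.13
ln(S₂/S₁) = 0.13 × ln 32 = 0.13 × 3.4657 = 0.4505
S₂/S₁ = e^0.4505 ≈ 1.569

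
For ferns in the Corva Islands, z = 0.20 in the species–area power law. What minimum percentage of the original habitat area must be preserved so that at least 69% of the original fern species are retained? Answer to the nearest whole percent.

16%

Need (A_new/A_old)^0.2 = 0.69, so A_new/A_old = 0.69^(1/0.2) = 0.69^5
ln(A_new/A_old) = ln 0.69 / 0.2 = -0.3711 / 0.2 = -1.8553
A_new/A_old = e^-1.8553 ≈ 0.1564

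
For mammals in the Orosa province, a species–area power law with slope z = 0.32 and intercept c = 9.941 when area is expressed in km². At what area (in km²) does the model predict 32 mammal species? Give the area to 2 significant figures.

39 km²

32 = 9.941 × A^0.32  ⇒  A^0.32 = 32/9.941 = 3.219
ln A = ln(3.219) / 0.32 = 1.1691 / 0.32 = 3.6533
A = e^3.6533 ≈ 38.6 km²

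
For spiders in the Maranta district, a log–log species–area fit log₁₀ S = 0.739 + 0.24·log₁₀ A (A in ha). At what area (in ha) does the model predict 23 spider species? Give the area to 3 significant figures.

23 = 5.483 × A^0.24  ⇒  A^0.24 = 23/5.483 = 4.195
ln A = ln(4.195) / 0.24 = 1.4339 / 0.24 = 5.9745
A = e^5.9745 ≈ 393.3 ha

393 ha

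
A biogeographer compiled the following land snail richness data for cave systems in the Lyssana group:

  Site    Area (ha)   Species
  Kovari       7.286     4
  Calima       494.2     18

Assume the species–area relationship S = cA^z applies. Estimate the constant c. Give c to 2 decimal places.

z = ln(S₂/S₁) / ln(A₂/A₁) = ln(18/4) / ln(494.2/7.286) = 1.5041 / 4.2170 = 0.3567
c = S₁ / A₁^z = 4 / 7.286^0.3567 = 4 / 2.031 = 1.97

1.97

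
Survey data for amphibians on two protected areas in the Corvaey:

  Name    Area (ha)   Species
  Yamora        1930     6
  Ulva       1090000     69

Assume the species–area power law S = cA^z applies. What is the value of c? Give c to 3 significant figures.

0.325

z = ln(S₂/S₁) / ln(A₂/A₁) = ln(69/6) / ln(1090000/1930) = 2.4423 / 6.3364 = 0.3854
c = S₁ / A₁^z = 6 / 1930^0.3854 = 6 / 18.47 = 0.3249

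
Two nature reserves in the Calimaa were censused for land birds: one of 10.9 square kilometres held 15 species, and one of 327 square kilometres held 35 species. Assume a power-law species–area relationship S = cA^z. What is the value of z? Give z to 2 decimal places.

Taking logs: ln S = ln c + z ln A, so z = (ln S₂ − ln S₁)/(ln A₂ − ln A₁).
z = ln(35/15) / ln(327/10.9) = ln(2.333) / ln(30) = 0.8473 / 3.4012 = 0.2491

0.25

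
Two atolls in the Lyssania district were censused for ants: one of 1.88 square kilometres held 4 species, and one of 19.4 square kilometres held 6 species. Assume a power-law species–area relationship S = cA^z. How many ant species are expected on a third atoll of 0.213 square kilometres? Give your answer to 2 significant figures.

2.7

z = ln(6/4) / ln(19.4/1.88) = 0.4055 / 2.3340 = 0.1737
c = 4 / 1.88^0.1737 = 4 / 1.116 = 3.585
S₃ = 3.585 × 0.213^0.1737 = 3.585 × 0.7644 ≈ 2.74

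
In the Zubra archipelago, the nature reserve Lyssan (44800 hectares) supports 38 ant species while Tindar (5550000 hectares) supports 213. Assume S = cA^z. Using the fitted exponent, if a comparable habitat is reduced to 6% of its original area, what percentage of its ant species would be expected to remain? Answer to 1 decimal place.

z = ln(213/38) / ln(5550000/44800) = 1.7237 / 4.8193 = 0.3577
S_new/S_old = (A_new/A_old)^z = 0.06^0.3577 = exp(0.3577 × -2.8134) = 0.3656

36.6%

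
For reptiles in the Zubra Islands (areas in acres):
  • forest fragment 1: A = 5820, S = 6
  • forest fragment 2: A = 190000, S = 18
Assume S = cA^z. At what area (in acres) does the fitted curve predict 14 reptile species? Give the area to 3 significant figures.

z = ln(18/6) / ln(190000/5820) = 1.0986 / 3.4857 = 0.3152
c = 6 / 5820^0.3152 = 6 / 15.37 = 0.3904
A = (14/0.3904)^(1/0.3152) ⇒ ln A = ln(35.86)/0.3152 = 11.3574
A = e^11.3574 ≈ 85596 acres

85600 acres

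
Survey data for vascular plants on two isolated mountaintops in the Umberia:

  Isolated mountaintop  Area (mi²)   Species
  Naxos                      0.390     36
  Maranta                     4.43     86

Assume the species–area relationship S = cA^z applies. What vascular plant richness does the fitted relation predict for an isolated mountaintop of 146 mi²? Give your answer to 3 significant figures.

301

z = ln(86/36) / ln(4.43/0.39) = 0.8708 / 2.4300 = 0.3584
c = 36 / 0.39^0.3584 = 36 / 0.7136 = 50.45
S₃ = 50.45 × 146^0.3584 = 50.45 × 5.965 ≈ 300.9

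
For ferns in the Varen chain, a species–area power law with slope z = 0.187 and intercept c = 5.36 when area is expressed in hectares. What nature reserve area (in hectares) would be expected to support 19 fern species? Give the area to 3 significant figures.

19 = 5.36 × A^0.187  ⇒  A^0.187 = 19/5.36 = 3.545
ln A = ln(3.545) / 0.187 = 1.2655 / 0.187 = 6.7672
A = e^6.7672 ≈ 868.9 hectares

869 hectares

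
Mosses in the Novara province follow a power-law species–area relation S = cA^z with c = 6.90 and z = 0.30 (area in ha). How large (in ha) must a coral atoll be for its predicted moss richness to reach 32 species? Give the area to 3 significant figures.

166 ha

32 = 6.9 × A^0.3  ⇒  A^0.3 = 32/6.9 = 4.638
ln A = ln(4.638) / 0.3 = 1.5342 / 0.3 = 5.1140
A = e^5.1140 ≈ 166.3 ha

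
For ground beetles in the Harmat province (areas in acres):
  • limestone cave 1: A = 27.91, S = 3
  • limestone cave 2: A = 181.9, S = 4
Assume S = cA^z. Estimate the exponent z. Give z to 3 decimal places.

Taking logs: ln S = ln c + z ln A, so z = (ln S₂ − ln S₁)/(ln A₂ − ln A₁).
z = ln(4/3) / ln(181.9/27.91) = ln(1.333) / ln(6.517) = 0.2877 / 1.8745 = 0.1535

0.153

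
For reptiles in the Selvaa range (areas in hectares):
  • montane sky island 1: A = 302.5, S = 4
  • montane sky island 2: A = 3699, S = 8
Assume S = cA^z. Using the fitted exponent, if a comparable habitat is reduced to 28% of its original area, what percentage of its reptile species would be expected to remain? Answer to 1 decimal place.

70.3%

z = ln(8/4) / ln(3699/302.5) = 0.6931 / 2.5037 = 0.2768
S_new/S_old = (A_new/A_old)^z = 0.28^0.2768 = exp(0.2768 × -1.2730) = 0.703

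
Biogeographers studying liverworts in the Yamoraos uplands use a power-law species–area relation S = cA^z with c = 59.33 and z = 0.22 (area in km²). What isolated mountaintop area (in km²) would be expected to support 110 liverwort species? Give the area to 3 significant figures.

16.5 km²

110 = 59.33 × A^0.22  ⇒  A^0.22 = 110/59.33 = 1.854
ln A = ln(1.854) / 0.22 = 0.6174 / 0.22 = 2.8062
A = e^2.8062 ≈ 16.55 km²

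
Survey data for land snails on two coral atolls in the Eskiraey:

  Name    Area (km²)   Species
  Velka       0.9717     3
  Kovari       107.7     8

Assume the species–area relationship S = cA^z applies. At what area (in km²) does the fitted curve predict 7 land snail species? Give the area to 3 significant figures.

56.7 km²

z = ln(8/3) / ln(107.7/0.9717) = 0.9808 / 4.7081 = 0.2083
c = 3 / 0.9717^0.2083 = 3 / 0.994 = 3.018
A = (7/3.018)^(1/0.2083) ⇒ ln A = ln(2.319)/0.2083 = 4.0384
A = e^4.0384 ≈ 56.73 km²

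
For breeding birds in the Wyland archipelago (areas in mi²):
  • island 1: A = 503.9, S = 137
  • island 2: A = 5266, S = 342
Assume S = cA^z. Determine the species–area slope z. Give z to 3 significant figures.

0.390

Taking logs: ln S = ln c + z ln A, so z = (ln S₂ − ln S₁)/(ln A₂ − ln A₁).
z = ln(342/137) / ln(5266/503.9) = ln(2.496) / ln(10.45) = 0.9148 / 2.3466 = 0.3898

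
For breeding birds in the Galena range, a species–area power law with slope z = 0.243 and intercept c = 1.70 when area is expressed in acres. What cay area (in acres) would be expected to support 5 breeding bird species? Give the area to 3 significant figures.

5 = 1.7 × A^0.243  ⇒  A^0.243 = 5/1.7 = 2.941
ln A = ln(2.941) / 0.243 = 1.0788 / 0.243 = 4.4395
A = e^4.4395 ≈ 84.74 acres

84.7 acres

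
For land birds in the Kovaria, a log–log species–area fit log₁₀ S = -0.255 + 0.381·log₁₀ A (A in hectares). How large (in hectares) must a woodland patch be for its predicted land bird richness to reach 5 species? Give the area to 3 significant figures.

5 = 0.5559 × A^0.381  ⇒  A^0.381 = 5/0.5559 = 8.994
ln A = ln(8.994) / 0.381 = 2.1966 / 0.381 = 5.7653
A = e^5.7653 ≈ 319 hectares

319 hectares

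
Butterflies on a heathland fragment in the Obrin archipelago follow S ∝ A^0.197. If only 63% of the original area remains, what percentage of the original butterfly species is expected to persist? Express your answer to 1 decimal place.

S_new/S_old = (A_new/A_old)^z = 0.63^0.197
= exp(0.197 × ln 0.63) = exp(0.197 × -0.4620) = exp(-0.0910) ≈ 0.913

91.3%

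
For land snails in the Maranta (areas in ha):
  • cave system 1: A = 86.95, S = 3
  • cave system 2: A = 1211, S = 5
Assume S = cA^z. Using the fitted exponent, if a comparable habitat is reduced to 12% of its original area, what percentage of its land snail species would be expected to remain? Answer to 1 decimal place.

z = ln(5/3) / ln(1211/86.95) = 0.5108 / 2.6339 = 0.1939
S_new/S_old = (A_new/A_old)^z = 0.12^0.1939 = exp(0.1939 × -2.1203) = 0.6628

66.3%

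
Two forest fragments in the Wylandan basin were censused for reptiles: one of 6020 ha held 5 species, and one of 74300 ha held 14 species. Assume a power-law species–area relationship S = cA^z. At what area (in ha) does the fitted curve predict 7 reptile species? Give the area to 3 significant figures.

z = ln(14/5) / ln(74300/6020) = 1.0296 / 2.5130 = 0.4097
c = 5 / 6020^0.4097 = 5 / 35.36 = 0.1414
A = (7/0.1414)^(1/0.4097) ⇒ ln A = ln(49.51)/0.4097 = 9.5241
A = e^9.5241 ≈ 13685 ha

13700 ha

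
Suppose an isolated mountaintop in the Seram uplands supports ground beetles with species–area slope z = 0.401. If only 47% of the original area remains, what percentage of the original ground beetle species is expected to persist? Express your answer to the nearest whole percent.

74%

S_new/S_old = (A_new/A_old)^z = 0.47^0.401
= exp(0.401 × ln 0.47) = exp(0.401 × -0.7550) = exp(-0.3028) ≈ 0.7388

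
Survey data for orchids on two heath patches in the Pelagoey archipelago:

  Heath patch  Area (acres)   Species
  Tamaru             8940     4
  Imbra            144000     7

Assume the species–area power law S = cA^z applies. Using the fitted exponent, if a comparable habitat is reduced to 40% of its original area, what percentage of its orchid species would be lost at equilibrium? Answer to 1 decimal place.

z = ln(7/4) / ln(144000/8940) = 0.5596 / 2.7793 = 0.2014
S_new/S_old = (A_new/A_old)^z = 0.4^0.2014 = exp(0.2014 × -0.9163) = 0.8315
Fraction lost = 1 − 0.8315 = 0.1685

16.8%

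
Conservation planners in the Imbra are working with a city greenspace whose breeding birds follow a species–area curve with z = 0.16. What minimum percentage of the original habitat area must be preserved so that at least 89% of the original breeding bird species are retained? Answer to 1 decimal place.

Need (A_new/A_old)^0.16 = 0.89, so A_new/A_old = 0.89^(1/0.16) = 0.89^6.25
ln(A_new/A_old) = ln 0.89 / 0.16 = -0.1165 / 0.16 = -0.7283
A_new/A_old = e^-0.7283 ≈ 0.4827

48.3%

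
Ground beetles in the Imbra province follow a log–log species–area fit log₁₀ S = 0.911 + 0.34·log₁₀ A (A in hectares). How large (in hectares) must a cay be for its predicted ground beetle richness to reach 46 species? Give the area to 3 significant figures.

46 = 8.147 × A^0.34  ⇒  A^0.34 = 46/8.147 = 5.646
ln A = ln(5.646) / 0.34 = 1.7310 / 0.34 = 5.0911
A = e^5.0911 ≈ 162.6 hectares

163 hectares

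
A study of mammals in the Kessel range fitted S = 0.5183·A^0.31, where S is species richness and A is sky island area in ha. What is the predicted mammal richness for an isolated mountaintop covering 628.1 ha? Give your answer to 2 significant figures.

3.8

S = 0.5183 × 628.1^0.31
ln S = ln 0.5183 + 0.31 × ln 628.1 = -0.6572 + 0.31 × 6.4427 = 1.3400
S = e^1.3400 ≈ 3.819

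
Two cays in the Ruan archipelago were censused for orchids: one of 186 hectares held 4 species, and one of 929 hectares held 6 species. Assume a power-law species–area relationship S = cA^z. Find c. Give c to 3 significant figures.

z = ln(S₂/S₁) / ln(A₂/A₁) = ln(6/4) / ln(929/186) = 0.4055 / 1.6084 = 0.2521
c = S₁ / A₁^z = 4 / 186^0.2521 = 4 / 3.734 = 1.071

1.07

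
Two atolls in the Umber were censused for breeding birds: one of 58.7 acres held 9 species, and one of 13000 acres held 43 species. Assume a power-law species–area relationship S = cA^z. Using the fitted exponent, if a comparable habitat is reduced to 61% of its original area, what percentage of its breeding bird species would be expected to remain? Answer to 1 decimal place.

86.7%

z = ln(43/9) / ln(13000/58.7) = 1.5640 / 5.4003 = 0.2896
S_new/S_old = (A_new/A_old)^z = 0.61^0.2896 = exp(0.2896 × -0.4943) = 0.8666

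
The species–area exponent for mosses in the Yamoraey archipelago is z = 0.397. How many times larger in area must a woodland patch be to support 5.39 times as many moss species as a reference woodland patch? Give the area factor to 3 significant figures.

69.6

(A₂/A₁)^0.397 = 5.39, so A₂/A₁ = 5.39^(1/0.397) = 5.39^2.519
ln(A₂/A₁) = ln 5.39 / 0.397 = 1.6845 / 0.397 = 4.2432
A₂/A₁ = e^4.2432 ≈ 69.63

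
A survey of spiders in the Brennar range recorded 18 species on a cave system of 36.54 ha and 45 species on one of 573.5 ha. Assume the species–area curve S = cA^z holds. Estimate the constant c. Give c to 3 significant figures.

z = ln(S₂/S₁) / ln(A₂/A₁) = ln(45/18) / ln(573.5/36.54) = 0.9163 / 2.7534 = 0.3328
c = S₁ / A₁^z = 18 / 36.54^0.3328 = 18 / 3.312 = 5.435

5.43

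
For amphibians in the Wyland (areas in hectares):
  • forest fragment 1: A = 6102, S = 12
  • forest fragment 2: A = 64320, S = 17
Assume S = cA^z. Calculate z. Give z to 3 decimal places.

Taking logs: ln S = ln c + z ln A, so z = (ln S₂ − ln S₁)/(ln A₂ − ln A₁).
z = ln(17/12) / ln(64320/6102) = ln(1.417) / ln(10.54) = 0.3483 / 2.3553 = 0.1479

0.148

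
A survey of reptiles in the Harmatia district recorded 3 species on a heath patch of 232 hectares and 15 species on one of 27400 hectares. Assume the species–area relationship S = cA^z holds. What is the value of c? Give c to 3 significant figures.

z = ln(S₂/S₁) / ln(A₂/A₁) = ln(15/3) / ln(27400/232) = 1.6094 / 4.7716 = 0.3373
c = S₁ / A₁^z = 3 / 232^0.3373 = 3 / 6.279 = 0.4778

0.478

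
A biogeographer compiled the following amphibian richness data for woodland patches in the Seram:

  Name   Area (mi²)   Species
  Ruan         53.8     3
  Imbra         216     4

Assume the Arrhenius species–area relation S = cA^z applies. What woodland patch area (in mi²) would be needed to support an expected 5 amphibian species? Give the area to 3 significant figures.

635 mi²

z = ln(4/3) / ln(216/53.8) = 0.2877 / 1.3900 = 0.2070
c = 3 / 53.8^0.2070 = 3 / 2.281 = 1.315
A = (5/1.315)^(1/0.2070) ⇒ ln A = ln(3.802)/0.2070 = 6.4535
A = e^6.4535 ≈ 634.9 mi²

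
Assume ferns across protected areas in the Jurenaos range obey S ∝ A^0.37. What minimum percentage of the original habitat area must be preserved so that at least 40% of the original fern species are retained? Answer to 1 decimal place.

Need (A_new/A_old)^0.37 = 0.4, so A_new/A_old = 0.4^(1/0.37) = 0.4^2.703
ln(A_new/A_old) = ln 0.4 / 0.37 = -0.9163 / 0.37 = -2.4765
A_new/A_old = e^-2.4765 ≈ 0.08404

8.4%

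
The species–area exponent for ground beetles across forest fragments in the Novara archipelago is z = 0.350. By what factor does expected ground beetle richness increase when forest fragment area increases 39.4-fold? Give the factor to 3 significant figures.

S₂/S₁ = (A₂/A₁)^z = 39.4^0.35
ln(S₂/S₁) = 0.35 × ln 39.4 = 0.35 × 3.6738 = 1.2858
S₂/S₁ = e^1.2858 ≈ 3.618

3.62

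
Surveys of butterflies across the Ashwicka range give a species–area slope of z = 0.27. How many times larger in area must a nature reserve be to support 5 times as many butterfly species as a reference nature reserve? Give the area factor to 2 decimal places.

387.95

(A₂/A₁)^0.27 = 5, so A₂/A₁ = 5^(1/0.27) = 5^3.704
ln(A₂/A₁) = ln 5 / 0.27 = 1.6094 / 0.27 = 5.9609
A₂/A₁ = e^5.9609 ≈ 388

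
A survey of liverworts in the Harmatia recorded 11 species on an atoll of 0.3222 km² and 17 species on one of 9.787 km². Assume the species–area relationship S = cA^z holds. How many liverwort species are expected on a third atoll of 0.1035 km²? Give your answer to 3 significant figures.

z = ln(17/11) / ln(9.787/0.3222) = 0.4353 / 3.4136 = 0.1275
c = 11 / 0.3222^0.1275 = 11 / 0.8655 = 12.71
S₃ = 12.71 × 0.1035^0.1275 = 12.71 × 0.7488 ≈ 9.517

9.52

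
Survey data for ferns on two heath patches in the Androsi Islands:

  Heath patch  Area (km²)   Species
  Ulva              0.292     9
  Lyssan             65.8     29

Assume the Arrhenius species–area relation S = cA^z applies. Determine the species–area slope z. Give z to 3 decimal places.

Taking logs: ln S = ln c + z ln A, so z = (ln S₂ − ln S₁)/(ln A₂ − ln A₁).
z = ln(29/9) / ln(65.8/0.292) = ln(3.222) / ln(225.3) = 1.1701 / 5.4176 = 0.2160

0.216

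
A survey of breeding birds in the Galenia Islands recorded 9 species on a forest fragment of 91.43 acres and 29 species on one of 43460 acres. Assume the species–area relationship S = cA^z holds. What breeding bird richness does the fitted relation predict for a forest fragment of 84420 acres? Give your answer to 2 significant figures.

33

z = ln(29/9) / ln(43460/91.43) = 1.1701 / 6.1640 = 0.1898
c = 9 / 91.43^0.1898 = 9 / 2.356 = 3.819
S₃ = 3.819 × 84420^0.1898 = 3.819 × 8.613 ≈ 32.9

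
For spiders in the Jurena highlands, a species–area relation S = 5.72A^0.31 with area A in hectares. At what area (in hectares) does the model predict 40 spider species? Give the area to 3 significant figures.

40 = 5.72 × A^0.31  ⇒  A^0.31 = 40/5.72 = 6.993
ln A = ln(6.993) / 0.31 = 1.9449 / 0.31 = 6.2739
A = e^6.2739 ≈ 530.5 hectares

531 hectares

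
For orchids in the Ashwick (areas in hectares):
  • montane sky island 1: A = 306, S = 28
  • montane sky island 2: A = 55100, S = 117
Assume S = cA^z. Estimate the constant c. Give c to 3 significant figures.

z = ln(S₂/S₁) / ln(A₂/A₁) = ln(117/28) / ln(55100/306) = 1.4300 / 5.1933 = 0.2753
c = S₁ / A₁^z = 28 / 306^0.2753 = 28 / 4.835 = 5.791

5.79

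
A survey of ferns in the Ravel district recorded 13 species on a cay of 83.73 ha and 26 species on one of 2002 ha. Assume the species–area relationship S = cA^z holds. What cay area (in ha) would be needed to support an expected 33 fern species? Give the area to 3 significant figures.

5970 ha

z = ln(26/13) / ln(2002/83.73) = 0.6931 / 3.1743 = 0.2184
c = 13 / 83.73^0.2184 = 13 / 2.63 = 4.944
A = (33/4.944)^(1/0.2184) ⇒ ln A = ln(6.675)/0.2184 = 8.6937
A = e^8.6937 ≈ 5965 ha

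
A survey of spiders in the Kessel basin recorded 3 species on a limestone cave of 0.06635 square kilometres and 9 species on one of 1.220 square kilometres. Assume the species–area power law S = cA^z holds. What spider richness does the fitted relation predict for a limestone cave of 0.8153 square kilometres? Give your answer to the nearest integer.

z = ln(9/3) / ln(1.22/0.06635) = 1.0986 / 2.9117 = 0.3773
c = 3 / 0.06635^0.3773 = 3 / 0.3593 = 8.349
S₃ = 8.349 × 0.8153^0.3773 = 8.349 × 0.9258 ≈ 7.73

8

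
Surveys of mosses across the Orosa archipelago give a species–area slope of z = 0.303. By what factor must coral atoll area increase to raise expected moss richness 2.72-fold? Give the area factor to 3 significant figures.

27.2

(A₂/A₁)^0.303 = 2.72, so A₂/A₁ = 2.72^(1/0.303) = 2.72^3.3
ln(A₂/A₁) = ln 2.72 / 0.303 = 1.0006 / 0.303 = 3.3024
A₂/A₁ = e^3.3024 ≈ 27.18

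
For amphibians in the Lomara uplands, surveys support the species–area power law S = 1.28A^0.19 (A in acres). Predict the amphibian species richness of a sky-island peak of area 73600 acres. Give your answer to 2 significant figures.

11

S = 1.28 × 73600^0.19
ln S = ln 1.28 + 0.19 × ln 73600 = 0.2469 + 0.19 × 11.2064 = 2.3761
S = e^2.3761 ≈ 10.76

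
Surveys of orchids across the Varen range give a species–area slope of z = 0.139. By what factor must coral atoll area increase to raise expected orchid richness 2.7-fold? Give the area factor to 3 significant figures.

(A₂/A₁)^0.139 = 2.7, so A₂/A₁ = 2.7^(1/0.139) = 2.7^7.194
ln(A₂/A₁) = ln 2.7 / 0.139 = 0.9933 / 0.139 = 7.1457
A₂/A₁ = e^7.1457 ≈ 1269

1270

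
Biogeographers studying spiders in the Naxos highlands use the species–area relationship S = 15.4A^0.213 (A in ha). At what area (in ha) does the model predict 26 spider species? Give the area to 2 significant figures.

12 ha

26 = 15.4 × A^0.213  ⇒  A^0.213 = 26/15.4 = 1.688
ln A = ln(1.688) / 0.213 = 0.5237 / 0.213 = 2.4588
A = e^2.4588 ≈ 11.69 ha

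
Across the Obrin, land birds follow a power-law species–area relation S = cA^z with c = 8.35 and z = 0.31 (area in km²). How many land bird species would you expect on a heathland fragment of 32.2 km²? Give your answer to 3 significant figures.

S = 8.35 × 32.2^0.31
ln S = ln 8.35 + 0.31 × ln 32.2 = 2.1223 + 0.31 × 3.4720 = 3.1986
S = e^3.1986 ≈ 24.5

24.5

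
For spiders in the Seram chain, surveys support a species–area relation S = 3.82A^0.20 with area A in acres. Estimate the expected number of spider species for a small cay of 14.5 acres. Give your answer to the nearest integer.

7 species

S = 3.82 × 14.5^0.2
ln S = ln 3.82 + 0.2 × ln 14.5 = 1.3403 + 0.2 × 2.6741 = 1.8751
S = e^1.8751 ≈ 6.521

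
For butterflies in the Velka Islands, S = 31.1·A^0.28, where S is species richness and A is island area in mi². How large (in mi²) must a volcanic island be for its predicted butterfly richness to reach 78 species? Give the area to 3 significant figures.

26.7 mi²

78 = 31.1 × A^0.28  ⇒  A^0.28 = 78/31.1 = 2.508
ln A = ln(2.508) / 0.28 = 0.9195 / 0.28 = 3.2839
A = e^3.2839 ≈ 26.68 mi²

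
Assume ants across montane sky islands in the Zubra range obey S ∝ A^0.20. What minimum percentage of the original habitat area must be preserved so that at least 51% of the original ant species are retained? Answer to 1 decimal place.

Need (A_new/A_old)^0.2 = 0.51, so A_new/A_old = 0.51^(1/0.2) = 0.51^5
ln(A_new/A_old) = ln 0.51 / 0.2 = -0.6733 / 0.2 = -3.3667
A_new/A_old = e^-3.3667 ≈ 0.0345

3.5%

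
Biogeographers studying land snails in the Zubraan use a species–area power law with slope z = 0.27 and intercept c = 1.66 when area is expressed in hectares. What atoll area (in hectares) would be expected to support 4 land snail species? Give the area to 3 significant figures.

4 = 1.66 × A^0.27  ⇒  A^0.27 = 4/1.66 = 2.41
ln A = ln(2.41) / 0.27 = 0.8795 / 0.27 = 3.2573
A = e^3.2573 ≈ 25.98 hectares

26.0 hectares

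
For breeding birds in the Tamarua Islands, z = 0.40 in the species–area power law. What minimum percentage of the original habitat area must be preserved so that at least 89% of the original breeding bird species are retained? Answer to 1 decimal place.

74.7%

Need (A_new/A_old)^0.4 = 0.89, so A_new/A_old = 0.89^(1/0.4) = 0.89^2.5
ln(A_new/A_old) = ln 0.89 / 0.4 = -0.1165 / 0.4 = -0.2913
A_new/A_old = e^-0.2913 ≈ 0.7473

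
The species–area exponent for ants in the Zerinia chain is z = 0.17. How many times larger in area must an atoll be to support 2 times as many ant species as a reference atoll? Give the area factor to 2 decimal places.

58.99

(A₂/A₁)^0.17 = 2, so A₂/A₁ = 2^(1/0.17) = 2^5.882
ln(A₂/A₁) = ln 2 / 0.17 = 0.6931 / 0.17 = 4.0773
A₂/A₁ = e^4.0773 ≈ 58.99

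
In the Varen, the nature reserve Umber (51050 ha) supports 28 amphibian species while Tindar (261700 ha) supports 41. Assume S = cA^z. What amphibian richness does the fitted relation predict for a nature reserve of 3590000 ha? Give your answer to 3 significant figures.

z = ln(41/28) / ln(261700/51050) = 0.3814 / 1.6344 = 0.2333
c = 28 / 51050^0.2333 = 28 / 12.55 = 2.232
S₃ = 2.232 × 3590000^0.2333 = 2.232 × 33.85 ≈ 75.54

75.5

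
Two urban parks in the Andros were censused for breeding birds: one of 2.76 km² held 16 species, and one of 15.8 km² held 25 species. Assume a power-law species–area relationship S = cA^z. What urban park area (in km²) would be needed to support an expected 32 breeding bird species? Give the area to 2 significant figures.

41 km²

z = ln(25/16) / ln(15.8/2.76) = 0.4463 / 1.7448 = 0.2558
c = 16 / 2.76^0.2558 = 16 / 1.297 = 12.34
A = (32/12.34)^(1/0.2558) ⇒ ln A = ln(2.593)/0.2558 = 3.7251
A = e^3.7251 ≈ 41.48 km²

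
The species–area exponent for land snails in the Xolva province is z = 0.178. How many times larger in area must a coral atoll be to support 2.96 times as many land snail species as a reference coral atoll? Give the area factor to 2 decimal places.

444.33

(A₂/A₁)^0.178 = 2.96, so A₂/A₁ = 2.96^(1/0.178) = 2.96^5.618
ln(A₂/A₁) = ln 2.96 / 0.178 = 1.0852 / 0.178 = 6.0966
A₂/A₁ = e^6.0966 ≈ 444.3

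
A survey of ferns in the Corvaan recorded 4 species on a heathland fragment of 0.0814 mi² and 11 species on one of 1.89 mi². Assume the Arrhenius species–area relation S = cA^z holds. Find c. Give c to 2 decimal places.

8.96

z = ln(S₂/S₁) / ln(A₂/A₁) = ln(11/4) / ln(1.89/0.0814) = 1.0116 / 3.1450 = 0.3217
c = S₁ / A₁^z = 4 / 0.0814^0.3217 = 4 / 0.4463 = 8.963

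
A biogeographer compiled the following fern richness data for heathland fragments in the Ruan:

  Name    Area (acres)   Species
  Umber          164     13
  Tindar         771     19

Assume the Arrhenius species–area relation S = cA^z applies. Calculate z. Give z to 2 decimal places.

Taking logs: ln S = ln c + z ln A, so z = (ln S₂ − ln S₁)/(ln A₂ − ln A₁).
z = ln(19/13) / ln(771/164) = ln(1.462) / ln(4.701) = 0.3795 / 1.5478 = 0.2452

0.25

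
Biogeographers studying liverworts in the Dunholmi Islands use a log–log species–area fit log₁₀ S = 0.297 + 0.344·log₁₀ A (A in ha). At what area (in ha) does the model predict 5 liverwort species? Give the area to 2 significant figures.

15 ha

5 = 1.982 × A^0.344  ⇒  A^0.344 = 5/1.982 = 2.523
ln A = ln(2.523) / 0.344 = 0.9256 / 0.344 = 2.6906
A = e^2.6906 ≈ 14.74 ha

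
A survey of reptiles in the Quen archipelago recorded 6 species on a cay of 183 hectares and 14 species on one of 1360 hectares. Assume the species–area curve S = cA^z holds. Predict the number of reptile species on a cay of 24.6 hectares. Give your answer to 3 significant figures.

z = ln(14/6) / ln(1360/183) = 0.8473 / 2.0058 = 0.4224
c = 6 / 183^0.4224 = 6 / 9.031 = 0.6644
S₃ = 0.6644 × 24.6^0.4224 = 0.6644 × 3.869 ≈ 2.57

2.57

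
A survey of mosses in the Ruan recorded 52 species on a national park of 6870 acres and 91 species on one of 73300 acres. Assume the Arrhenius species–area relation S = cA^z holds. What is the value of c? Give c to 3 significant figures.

6.44

z = ln(S₂/S₁) / ln(A₂/A₁) = ln(91/52) / ln(73300/6870) = 0.5596 / 2.3674 = 0.2364
c = S₁ / A₁^z = 52 / 6870^0.2364 = 52 / 8.072 = 6.442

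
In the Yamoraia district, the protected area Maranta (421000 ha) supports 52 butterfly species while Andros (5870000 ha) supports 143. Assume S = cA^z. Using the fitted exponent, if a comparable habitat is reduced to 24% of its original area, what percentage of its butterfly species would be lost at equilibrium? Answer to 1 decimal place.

z = ln(143/52) / ln(5870000/421000) = 1.0116 / 2.6350 = 0.3839
S_new/S_old = (A_new/A_old)^z = 0.24^0.3839 = exp(0.3839 × -1.4271) = 0.5782
Fraction lost = 1 − 0.5782 = 0.4218

42.2%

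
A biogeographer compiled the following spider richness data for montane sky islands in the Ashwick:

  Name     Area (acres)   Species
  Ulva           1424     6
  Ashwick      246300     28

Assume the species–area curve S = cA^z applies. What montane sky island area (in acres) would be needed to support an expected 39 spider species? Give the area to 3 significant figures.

z = ln(28/6) / ln(246300/1424) = 1.5404 / 5.1531 = 0.2989
c = 6 / 1424^0.2989 = 6 / 8.764 = 0.6846
A = (39/0.6846)^(1/0.2989) ⇒ ln A = ln(56.97)/0.2989 = 13.5228
A = e^13.5228 ≈ 746207 acres

746000 acres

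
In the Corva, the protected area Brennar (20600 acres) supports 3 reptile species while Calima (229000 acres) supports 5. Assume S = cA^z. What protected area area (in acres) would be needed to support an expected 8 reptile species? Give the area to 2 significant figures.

2100000 acres

z = ln(5/3) / ln(229000/20600) = 0.5108 / 2.4084 = 0.2121
c = 3 / 20600^0.2121 = 3 / 8.222 = 0.3649
A = (8/0.3649)^(1/0.2121) ⇒ ln A = ln(21.92)/0.2121 = 14.5574
A = e^14.5574 ≈ 2099986 acres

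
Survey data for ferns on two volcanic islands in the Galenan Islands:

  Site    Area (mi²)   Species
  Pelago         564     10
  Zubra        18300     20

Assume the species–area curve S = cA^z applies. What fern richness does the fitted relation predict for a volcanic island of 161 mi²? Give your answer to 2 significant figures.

7.8

z = ln(20/10) / ln(18300/564) = 0.6931 / 3.4796 = 0.1992
c = 10 / 564^0.1992 = 10 / 3.532 = 2.831
S₃ = 2.831 × 161^0.1992 = 2.831 × 2.752 ≈ 7.79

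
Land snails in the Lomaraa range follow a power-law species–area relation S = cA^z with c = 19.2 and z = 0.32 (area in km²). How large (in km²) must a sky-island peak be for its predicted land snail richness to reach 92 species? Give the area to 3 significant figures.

92 = 19.2 × A^0.32  ⇒  A^0.32 = 92/19.2 = 4.792
ln A = ln(4.792) / 0.32 = 1.5669 / 0.32 = 4.8965
A = e^4.8965 ≈ 133.8 km²

134 km²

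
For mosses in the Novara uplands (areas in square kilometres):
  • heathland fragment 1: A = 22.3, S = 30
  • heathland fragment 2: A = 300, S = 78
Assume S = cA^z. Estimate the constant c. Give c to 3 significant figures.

z = ln(S₂/S₁) / ln(A₂/A₁) = ln(78/30) / ln(300/22.3) = 0.9555 / 2.5992 = 0.3676
c = S₁ / A₁^z = 30 / 22.3^0.3676 = 30 / 3.131 = 9.582

9.58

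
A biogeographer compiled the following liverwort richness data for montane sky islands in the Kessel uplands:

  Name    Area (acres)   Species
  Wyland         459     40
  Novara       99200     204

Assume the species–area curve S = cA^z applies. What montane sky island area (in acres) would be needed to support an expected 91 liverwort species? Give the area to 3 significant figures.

6910 acres

z = ln(204/40) / ln(99200/459) = 1.6292 / 5.3758 = 0.3031
c = 40 / 459^0.3031 = 40 / 6.408 = 6.242
A = (91/6.242)^(1/0.3031) ⇒ ln A = ln(14.58)/0.3031 = 8.8413
A = e^8.8413 ≈ 6914 acres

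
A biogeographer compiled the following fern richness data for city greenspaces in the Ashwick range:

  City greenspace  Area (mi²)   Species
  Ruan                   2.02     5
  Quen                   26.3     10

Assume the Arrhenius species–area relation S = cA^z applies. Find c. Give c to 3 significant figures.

4.14

z = ln(S₂/S₁) / ln(A₂/A₁) = ln(10/5) / ln(26.3/2.02) = 0.6931 / 2.5665 = 0.2701
c = S₁ / A₁^z = 5 / 2.02^0.2701 = 5 / 1.209 = 4.135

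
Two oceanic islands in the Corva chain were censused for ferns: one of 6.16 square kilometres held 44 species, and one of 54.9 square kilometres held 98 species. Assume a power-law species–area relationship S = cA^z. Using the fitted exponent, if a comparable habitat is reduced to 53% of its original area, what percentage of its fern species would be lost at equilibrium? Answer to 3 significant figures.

20.7%

z = ln(98/44) / ln(54.9/6.16) = 0.8008 / 2.1874 = 0.3661
S_new/S_old = (A_new/A_old)^z = 0.53^0.3661 = exp(0.3661 × -0.6349) = 0.7926
Fraction lost = 1 − 0.7926 = 0.2074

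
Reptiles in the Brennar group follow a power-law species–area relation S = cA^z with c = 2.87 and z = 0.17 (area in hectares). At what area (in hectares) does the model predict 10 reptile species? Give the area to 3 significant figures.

10 = 2.87 × A^0.17  ⇒  A^0.17 = 10/2.87 = 3.484
ln A = ln(3.484) / 0.17 = 1.2483 / 0.17 = 7.3428
A = e^7.3428 ≈ 1545 hectares

1550 hectares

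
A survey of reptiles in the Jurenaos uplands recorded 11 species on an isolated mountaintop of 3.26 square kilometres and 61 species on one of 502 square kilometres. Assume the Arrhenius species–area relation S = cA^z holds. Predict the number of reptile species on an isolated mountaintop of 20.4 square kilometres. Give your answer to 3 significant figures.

20.5

z = ln(61/11) / ln(502/3.26) = 1.7130 / 5.0369 = 0.3401
c = 11 / 3.26^0.3401 = 11 / 1.495 = 7.36
S₃ = 7.36 × 20.4^0.3401 = 7.36 × 2.789 ≈ 20.52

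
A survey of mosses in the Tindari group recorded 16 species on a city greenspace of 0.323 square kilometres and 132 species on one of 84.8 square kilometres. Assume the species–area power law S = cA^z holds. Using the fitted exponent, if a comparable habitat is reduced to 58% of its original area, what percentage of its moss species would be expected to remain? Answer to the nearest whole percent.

81%

z = ln(132/16) / ln(84.8/0.323) = 2.1102 / 5.5704 = 0.3788
S_new/S_old = (A_new/A_old)^z = 0.58^0.3788 = exp(0.3788 × -0.5447) = 0.8135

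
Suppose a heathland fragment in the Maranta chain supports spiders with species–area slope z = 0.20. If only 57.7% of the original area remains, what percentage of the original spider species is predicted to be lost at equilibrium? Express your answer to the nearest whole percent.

S_new/S_old = (A_new/A_old)^z = 0.577^0.2
= exp(0.2 × ln 0.577) = exp(0.2 × -0.5499) = exp(-0.1100) ≈ 0.8958
Fraction lost = 1 − 0.8958 = 0.1042

10%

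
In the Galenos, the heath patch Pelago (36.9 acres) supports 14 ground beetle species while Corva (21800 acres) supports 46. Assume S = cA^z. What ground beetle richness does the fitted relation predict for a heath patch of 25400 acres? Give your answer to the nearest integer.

47

z = ln(46/14) / ln(21800/36.9) = 1.1896 / 6.3815 = 0.1864
c = 14 / 36.9^0.1864 = 14 / 1.959 = 7.145
S₃ = 7.145 × 25400^0.1864 = 7.145 × 6.624 ≈ 47.33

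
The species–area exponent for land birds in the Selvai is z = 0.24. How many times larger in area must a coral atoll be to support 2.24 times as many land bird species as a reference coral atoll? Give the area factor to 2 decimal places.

28.80

(A₂/A₁)^0.24 = 2.24, so A₂/A₁ = 2.24^(1/0.24) = 2.24^4.167
ln(A₂/A₁) = ln 2.24 / 0.24 = 0.8065 / 0.24 = 3.3603
A₂/A₁ = e^3.3603 ≈ 28.8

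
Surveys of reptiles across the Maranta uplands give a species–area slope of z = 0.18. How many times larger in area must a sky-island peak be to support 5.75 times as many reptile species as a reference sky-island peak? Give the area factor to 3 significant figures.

(A₂/A₁)^0.18 = 5.75, so A₂/A₁ = 5.75^(1/0.18) = 5.75^5.556
ln(A₂/A₁) = ln 5.75 / 0.18 = 1.7492 / 0.18 = 9.7178
A₂/A₁ = e^9.7178 ≈ 16610

16600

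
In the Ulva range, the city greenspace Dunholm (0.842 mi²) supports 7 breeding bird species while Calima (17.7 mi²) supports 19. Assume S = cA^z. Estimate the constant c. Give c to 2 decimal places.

z = ln(S₂/S₁) / ln(A₂/A₁) = ln(19/7) / ln(17.7/0.842) = 0.9985 / 3.0455 = 0.3279
c = S₁ / A₁^z = 7 / 0.842^0.3279 = 7 / 0.9452 = 7.406

7.41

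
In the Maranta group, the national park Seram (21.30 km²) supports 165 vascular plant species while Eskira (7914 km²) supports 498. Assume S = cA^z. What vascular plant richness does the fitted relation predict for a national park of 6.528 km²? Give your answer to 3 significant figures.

z = ln(498/165) / ln(7914/21.3) = 1.1047 / 5.9177 = 0.1867
c = 165 / 21.3^0.1867 = 165 / 1.77 = 93.22
S₃ = 93.22 × 6.528^0.1867 = 93.22 × 1.419 ≈ 132.3

132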